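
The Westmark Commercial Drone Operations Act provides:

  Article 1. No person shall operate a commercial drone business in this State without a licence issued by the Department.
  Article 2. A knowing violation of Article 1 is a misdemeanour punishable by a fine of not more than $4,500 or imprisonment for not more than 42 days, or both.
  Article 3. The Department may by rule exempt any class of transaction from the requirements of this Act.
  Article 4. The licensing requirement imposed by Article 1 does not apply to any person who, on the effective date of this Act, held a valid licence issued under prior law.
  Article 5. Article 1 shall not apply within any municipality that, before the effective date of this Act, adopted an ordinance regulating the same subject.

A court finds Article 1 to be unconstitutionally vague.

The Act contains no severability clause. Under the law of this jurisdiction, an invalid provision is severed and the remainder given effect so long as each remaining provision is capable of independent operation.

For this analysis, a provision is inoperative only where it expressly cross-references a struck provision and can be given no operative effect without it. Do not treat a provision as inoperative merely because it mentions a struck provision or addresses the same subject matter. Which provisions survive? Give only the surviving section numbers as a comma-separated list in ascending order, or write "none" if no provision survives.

3

Article 1 is struck. Article 2 operates only by reference to Article 1, so it falls with Article 1. Article 4 has no operative effect of its own apart from Article 1 and is therefore inoperative. The only function of Article 5 is the local-preemption carve-out from Article 1, so it cannot stand once Article 1 is removed. With no severability clause, the stated default rule severs what cannot stand and enforces each remaining provision that can operate on its own. Only Article 3 remains in effect.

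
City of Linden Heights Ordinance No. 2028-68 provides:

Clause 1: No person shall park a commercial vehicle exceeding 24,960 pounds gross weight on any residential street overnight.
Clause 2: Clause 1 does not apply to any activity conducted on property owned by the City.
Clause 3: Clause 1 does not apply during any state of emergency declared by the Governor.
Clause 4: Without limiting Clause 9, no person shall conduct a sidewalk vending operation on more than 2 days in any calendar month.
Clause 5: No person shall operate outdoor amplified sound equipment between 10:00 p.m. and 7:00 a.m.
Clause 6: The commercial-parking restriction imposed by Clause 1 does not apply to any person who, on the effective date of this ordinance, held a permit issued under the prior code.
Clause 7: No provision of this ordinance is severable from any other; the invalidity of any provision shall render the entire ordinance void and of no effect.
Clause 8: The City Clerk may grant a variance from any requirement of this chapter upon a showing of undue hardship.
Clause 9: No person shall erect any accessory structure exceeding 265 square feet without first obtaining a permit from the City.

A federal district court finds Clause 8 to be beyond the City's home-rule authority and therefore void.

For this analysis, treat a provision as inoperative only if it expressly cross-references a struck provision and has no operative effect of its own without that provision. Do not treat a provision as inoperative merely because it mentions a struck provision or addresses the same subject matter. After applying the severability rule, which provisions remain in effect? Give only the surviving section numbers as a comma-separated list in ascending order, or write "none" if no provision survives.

Clause 8 is struck. Nothing else in the ordinance is defined by reference to Clause 8. Clause 7 provides that the ordinance is not severable, so the invalidity of any one provision voids the entire ordinance. No provision of the ordinance survives.

none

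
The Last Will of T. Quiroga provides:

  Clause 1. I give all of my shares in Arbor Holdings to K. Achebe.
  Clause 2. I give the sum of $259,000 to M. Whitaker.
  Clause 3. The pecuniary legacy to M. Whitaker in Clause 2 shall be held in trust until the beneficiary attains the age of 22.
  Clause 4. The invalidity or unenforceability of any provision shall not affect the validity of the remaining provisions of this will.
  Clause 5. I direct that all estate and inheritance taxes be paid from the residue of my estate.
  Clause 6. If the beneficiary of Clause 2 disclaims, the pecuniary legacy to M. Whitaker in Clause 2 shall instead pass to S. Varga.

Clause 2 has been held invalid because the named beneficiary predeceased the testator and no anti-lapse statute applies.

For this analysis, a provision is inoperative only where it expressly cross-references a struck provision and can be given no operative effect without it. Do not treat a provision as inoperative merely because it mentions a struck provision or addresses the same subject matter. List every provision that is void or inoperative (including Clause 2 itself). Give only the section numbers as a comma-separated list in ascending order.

2, 3, 6

Clause 2 is struck. The only function of Clause 3 is the trust for Clause 2, so it cannot stand once Clause 2 is removed. Clause 6 merely fixes the alternative disposition for Clause 2; with Clause 2 gone it has nothing to operate on and falls away. Under the severability clause in Clause 4, the remaining provisions continue in force. That leaves Clause 1, Clause 4, and Clause 5 in effect.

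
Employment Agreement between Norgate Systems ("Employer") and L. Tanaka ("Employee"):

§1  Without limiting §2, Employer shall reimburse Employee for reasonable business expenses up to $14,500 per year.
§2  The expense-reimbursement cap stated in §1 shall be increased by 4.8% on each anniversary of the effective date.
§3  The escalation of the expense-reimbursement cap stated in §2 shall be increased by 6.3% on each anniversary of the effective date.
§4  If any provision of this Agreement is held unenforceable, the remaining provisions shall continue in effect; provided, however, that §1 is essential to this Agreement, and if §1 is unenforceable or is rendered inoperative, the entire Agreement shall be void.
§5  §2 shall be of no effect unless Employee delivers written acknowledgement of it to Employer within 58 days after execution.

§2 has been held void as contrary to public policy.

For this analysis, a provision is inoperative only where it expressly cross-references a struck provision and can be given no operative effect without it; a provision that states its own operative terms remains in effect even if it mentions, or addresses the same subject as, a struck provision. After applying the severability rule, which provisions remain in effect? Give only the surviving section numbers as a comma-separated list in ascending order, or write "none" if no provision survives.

1, 4

§2 is struck. §3 has no operative effect of its own apart from §2 and is therefore inoperative. §5 has no operative effect of its own apart from §2 and is therefore inoperative. Although §1 refers to §2, its operative terms do not depend on §2, so it remains in effect. §4 makes §1 an essential term, but §1 is unaffected, so the severability proviso in §4 preserves the remaining provisions. The provisions still in force are §1 and §4.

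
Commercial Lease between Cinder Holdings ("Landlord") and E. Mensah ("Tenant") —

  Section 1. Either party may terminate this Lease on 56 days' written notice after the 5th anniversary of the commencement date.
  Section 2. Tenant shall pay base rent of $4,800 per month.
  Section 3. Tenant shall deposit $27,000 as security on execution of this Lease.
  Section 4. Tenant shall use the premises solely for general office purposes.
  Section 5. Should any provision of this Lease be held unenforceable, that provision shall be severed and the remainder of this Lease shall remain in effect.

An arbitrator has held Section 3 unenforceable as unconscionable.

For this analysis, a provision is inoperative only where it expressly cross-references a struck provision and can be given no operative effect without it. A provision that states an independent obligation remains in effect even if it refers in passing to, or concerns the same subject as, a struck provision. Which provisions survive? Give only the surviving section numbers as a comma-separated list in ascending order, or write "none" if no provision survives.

1, 2, 4, 5

Section 3 is struck. Nothing else in the Lease is defined by reference to Section 3. Section 5 is a severability clause and preserves every provision that can still be given independent effect. That leaves Section 1, Section 2, Section 4, and Section 5 in effect.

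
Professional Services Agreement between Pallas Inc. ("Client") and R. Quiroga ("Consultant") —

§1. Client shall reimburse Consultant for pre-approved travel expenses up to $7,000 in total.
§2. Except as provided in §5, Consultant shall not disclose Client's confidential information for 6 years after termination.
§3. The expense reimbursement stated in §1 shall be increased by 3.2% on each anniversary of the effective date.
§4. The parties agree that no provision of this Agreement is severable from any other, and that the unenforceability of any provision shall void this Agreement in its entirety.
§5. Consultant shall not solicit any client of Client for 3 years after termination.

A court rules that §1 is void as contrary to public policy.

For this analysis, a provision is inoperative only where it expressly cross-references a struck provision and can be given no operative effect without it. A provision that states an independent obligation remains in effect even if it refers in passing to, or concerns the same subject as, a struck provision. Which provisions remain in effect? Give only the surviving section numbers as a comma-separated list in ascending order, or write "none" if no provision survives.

§1 is struck. §3 has no operative effect of its own apart from §1 and is therefore inoperative. §4 provides that the Agreement is not severable, so the invalidity of any one provision voids the entire Agreement. No provision of the Agreement survives.

none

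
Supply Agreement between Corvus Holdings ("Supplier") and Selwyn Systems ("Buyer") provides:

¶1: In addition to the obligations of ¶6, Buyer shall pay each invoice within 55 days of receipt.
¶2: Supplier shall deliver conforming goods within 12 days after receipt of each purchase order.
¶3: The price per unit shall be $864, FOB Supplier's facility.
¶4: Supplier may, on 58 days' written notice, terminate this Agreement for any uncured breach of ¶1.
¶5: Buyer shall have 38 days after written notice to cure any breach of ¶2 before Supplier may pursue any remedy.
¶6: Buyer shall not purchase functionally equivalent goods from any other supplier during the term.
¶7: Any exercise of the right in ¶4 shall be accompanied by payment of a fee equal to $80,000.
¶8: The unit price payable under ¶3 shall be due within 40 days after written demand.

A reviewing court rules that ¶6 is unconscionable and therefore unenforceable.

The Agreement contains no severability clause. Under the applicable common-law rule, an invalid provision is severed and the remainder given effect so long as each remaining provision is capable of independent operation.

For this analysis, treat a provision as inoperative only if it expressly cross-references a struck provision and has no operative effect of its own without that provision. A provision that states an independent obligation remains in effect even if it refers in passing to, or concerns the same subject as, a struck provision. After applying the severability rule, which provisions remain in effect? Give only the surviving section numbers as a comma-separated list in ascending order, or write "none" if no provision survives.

¶6 is struck. ¶1 mentions ¶6 but its own obligation stands independently of ¶6, so ¶1 is not affected. No other provision's operative terms depend on ¶6. Under the stated default rule, only provisions that cannot operate independently fall away; the rest are enforced. ¶1, ¶2, ¶3, ¶4, ¶5, ¶7, and ¶8 remain in effect.

1, 2, 3, 4, 5, 7, 8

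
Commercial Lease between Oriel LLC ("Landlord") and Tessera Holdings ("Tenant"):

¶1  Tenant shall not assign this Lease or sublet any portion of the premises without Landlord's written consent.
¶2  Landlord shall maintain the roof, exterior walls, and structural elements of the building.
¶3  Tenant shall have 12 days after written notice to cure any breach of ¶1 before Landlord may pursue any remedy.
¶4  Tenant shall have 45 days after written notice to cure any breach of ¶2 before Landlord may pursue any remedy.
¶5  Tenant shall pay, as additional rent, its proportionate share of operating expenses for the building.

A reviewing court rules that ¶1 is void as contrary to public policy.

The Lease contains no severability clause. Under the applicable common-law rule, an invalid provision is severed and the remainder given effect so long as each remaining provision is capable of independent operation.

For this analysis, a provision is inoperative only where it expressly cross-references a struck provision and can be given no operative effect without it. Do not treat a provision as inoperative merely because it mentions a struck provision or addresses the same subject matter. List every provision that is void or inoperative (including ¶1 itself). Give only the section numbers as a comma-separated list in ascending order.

¶1 is struck. ¶3 operates only by reference to ¶1, so it falls with ¶1. Under the stated default rule, only provisions that cannot operate independently fall away; the rest are enforced. That leaves ¶2, ¶4, and ¶5 in effect.

1, 3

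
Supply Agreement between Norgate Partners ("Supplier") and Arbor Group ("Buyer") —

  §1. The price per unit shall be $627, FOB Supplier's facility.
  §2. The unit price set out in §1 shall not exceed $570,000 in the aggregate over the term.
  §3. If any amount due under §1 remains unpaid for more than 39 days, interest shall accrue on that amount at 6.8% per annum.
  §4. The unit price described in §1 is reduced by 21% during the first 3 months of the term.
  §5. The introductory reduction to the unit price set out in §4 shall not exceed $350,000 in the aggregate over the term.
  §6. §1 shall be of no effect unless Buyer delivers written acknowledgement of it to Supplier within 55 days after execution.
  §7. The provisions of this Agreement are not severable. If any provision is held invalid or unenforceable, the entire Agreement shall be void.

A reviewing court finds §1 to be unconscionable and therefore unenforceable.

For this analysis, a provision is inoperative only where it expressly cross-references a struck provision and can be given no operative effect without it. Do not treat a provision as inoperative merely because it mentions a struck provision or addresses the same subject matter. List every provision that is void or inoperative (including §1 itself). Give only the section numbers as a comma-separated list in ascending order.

1, 2, 3, 4, 5, 6, 7

§1 is struck. §2 operates only by reference to §1, so it falls with §1. The whole of §3 is the default interest on the unit price, defined by reference to §1, so §3 cannot stand once §1 is removed. §4 does nothing except set the introductory reduction to the unit price by reference to §1; with §1 gone it has no independent effect and is inoperative. §6 merely fixes the acknowledgement condition for §1; with §1 gone it has nothing to operate on and falls away. The whole of §5 is the aggregate cap on the introductory reduction to the unit price, defined by reference to §4, so §5 cannot stand once §4 is removed. §7 provides that the Agreement is not severable, so the invalidity of any one provision voids the entire Agreement. No provision of the Agreement survives.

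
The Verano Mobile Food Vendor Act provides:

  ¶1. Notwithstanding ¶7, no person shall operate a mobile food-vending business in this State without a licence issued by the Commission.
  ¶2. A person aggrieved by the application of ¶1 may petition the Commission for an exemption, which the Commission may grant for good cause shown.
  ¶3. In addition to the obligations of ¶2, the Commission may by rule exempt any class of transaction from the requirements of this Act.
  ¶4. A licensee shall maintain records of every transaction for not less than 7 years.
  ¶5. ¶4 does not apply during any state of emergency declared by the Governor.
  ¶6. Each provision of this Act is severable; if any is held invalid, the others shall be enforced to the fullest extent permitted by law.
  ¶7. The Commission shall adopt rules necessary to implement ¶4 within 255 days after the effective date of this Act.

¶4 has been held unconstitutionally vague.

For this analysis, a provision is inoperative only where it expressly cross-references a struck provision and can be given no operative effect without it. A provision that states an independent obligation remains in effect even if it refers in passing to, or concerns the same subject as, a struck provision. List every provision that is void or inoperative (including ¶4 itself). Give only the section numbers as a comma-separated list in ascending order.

¶4 is struck. ¶5 has no operative effect of its own apart from ¶4 and is therefore inoperative. ¶7 merely fixes the rulemaking mandate for ¶4; with ¶4 gone it has nothing to operate on and falls away. ¶1 mentions ¶7 but its own obligation stands independently of ¶7, so ¶1 is not affected. ¶6 is a severability clause and preserves every provision that can still be given independent effect. That leaves ¶1, ¶2, ¶3, and ¶6 in effect.

4, 5, 7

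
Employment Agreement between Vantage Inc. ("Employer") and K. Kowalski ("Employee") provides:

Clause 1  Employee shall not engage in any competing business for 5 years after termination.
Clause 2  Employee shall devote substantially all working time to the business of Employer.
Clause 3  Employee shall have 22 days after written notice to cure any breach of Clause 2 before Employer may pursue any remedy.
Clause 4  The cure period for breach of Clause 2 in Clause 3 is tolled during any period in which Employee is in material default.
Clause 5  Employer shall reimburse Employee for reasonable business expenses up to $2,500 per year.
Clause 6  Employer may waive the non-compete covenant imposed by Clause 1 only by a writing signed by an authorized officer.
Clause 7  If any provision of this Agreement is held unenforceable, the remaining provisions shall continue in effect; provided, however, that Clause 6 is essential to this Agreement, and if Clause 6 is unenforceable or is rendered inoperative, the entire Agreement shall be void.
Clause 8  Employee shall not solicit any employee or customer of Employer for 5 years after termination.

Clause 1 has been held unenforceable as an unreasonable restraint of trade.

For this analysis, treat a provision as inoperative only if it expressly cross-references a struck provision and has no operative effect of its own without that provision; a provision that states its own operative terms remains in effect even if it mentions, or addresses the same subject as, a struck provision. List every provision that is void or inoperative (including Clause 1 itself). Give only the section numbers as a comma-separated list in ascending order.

Clause 1 is struck. The only function of Clause 6 is the waiver condition for Clause 1, so it cannot stand once Clause 1 is removed. Clause 7 makes Clause 6 an essential term, and Clause 6 has been rendered inoperative by the cascade; under Clause 7, the entire Agreement is therefore void. No provision of the Agreement survives.

1, 2, 3, 4, 5, 6, 7, 8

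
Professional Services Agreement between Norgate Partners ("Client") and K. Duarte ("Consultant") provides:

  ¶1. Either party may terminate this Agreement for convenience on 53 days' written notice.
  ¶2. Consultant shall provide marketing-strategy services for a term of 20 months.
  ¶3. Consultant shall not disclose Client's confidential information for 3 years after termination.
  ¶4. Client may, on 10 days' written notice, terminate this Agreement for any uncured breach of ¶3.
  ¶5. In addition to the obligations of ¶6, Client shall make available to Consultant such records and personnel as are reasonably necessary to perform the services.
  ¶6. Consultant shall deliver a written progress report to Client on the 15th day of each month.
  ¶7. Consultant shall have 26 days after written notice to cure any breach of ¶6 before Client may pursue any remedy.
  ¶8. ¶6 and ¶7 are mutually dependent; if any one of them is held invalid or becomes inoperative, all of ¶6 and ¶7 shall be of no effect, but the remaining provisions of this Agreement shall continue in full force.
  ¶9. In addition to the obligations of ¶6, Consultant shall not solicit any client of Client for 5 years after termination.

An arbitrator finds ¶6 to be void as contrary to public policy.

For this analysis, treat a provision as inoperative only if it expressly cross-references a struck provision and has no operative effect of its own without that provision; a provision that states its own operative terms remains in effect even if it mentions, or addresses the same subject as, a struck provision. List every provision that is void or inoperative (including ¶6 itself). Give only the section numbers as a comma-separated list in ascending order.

¶6 is struck. ¶7 merely fixes the cure period for breach of ¶6; with ¶6 gone it has nothing to operate on and falls away. Although ¶9 refers to ¶6, its operative terms do not depend on ¶6, so it remains in effect. Although ¶5 refers to ¶6, its operative terms do not depend on ¶6, so it remains in effect. ¶8 declares ¶6 and ¶7 mutually dependent; since one of them has fallen, all of them are of no effect. The remainder continues in force under ¶8. ¶1, ¶2, ¶3, ¶4, ¶5, ¶8, and ¶9 remain in effect.

6, 7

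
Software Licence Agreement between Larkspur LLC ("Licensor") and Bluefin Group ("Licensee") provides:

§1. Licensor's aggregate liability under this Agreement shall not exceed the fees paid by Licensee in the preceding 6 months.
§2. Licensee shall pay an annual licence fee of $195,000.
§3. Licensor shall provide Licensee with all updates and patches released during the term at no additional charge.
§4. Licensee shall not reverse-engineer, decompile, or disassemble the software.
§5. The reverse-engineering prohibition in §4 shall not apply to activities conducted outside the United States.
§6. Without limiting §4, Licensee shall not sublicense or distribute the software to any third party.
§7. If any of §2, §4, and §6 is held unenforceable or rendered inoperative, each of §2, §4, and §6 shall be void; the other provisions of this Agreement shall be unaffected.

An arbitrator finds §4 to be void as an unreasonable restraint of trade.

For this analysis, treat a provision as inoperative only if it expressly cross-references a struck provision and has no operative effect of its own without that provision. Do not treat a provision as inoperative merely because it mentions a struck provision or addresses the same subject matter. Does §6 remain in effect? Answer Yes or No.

No

§4 is struck. The whole of §5 is the carve-out from the reverse-engineering prohibition, defined by reference to §4, so §5 cannot stand once §4 is removed. §7 declares §2, §4, and §6 mutually dependent; since one of them has fallen, all of them are of no effect. That brings down §2 and §6 as well. The remainder continues in force under §7. §1, §3, and §7 remain in effect. §6 is among the inoperative provisions, so the answer is no.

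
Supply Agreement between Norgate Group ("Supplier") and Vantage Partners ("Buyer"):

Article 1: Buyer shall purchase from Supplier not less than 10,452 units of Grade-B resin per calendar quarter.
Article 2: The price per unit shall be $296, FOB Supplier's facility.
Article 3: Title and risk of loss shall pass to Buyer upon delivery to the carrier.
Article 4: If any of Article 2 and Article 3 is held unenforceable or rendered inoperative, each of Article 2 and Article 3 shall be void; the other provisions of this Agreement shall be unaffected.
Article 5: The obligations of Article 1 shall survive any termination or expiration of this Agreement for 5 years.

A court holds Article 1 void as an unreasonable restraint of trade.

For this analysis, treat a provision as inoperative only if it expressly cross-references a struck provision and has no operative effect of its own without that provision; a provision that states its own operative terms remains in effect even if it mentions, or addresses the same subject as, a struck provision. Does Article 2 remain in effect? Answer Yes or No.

Yes

Article 1 is struck. Article 5 has no operative effect of its own apart from Article 1 and is therefore inoperative. Article 4 ties Article 2 and Article 3 together, but none of those is affected here; the remaining provisions continue in force under Article 4. That leaves Article 2, Article 3, and Article 4 in effect. Article 2 is among the surviving provisions, so the answer is yes.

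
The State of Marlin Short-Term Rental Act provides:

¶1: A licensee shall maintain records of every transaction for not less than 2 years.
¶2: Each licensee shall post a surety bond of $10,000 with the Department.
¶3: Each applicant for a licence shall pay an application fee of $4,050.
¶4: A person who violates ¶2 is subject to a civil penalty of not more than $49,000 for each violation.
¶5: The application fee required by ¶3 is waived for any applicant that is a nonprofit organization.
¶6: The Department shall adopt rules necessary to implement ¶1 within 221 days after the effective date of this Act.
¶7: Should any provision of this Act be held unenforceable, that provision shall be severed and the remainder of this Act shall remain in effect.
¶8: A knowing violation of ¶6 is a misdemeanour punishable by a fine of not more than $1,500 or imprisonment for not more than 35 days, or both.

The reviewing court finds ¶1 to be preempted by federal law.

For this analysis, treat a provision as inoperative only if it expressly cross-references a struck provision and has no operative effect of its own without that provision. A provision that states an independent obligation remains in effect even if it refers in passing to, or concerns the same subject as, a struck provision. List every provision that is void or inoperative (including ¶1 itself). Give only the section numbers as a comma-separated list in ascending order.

1, 6, 8

¶1 is struck. ¶6 operates only by reference to ¶1, so it falls with ¶1. ¶8 has no operative effect of its own apart from ¶6 and is therefore inoperative. ¶7 is a severability clause and preserves every provision that can still be given independent effect. ¶2, ¶3, ¶4, ¶5, and ¶7 remain in effect.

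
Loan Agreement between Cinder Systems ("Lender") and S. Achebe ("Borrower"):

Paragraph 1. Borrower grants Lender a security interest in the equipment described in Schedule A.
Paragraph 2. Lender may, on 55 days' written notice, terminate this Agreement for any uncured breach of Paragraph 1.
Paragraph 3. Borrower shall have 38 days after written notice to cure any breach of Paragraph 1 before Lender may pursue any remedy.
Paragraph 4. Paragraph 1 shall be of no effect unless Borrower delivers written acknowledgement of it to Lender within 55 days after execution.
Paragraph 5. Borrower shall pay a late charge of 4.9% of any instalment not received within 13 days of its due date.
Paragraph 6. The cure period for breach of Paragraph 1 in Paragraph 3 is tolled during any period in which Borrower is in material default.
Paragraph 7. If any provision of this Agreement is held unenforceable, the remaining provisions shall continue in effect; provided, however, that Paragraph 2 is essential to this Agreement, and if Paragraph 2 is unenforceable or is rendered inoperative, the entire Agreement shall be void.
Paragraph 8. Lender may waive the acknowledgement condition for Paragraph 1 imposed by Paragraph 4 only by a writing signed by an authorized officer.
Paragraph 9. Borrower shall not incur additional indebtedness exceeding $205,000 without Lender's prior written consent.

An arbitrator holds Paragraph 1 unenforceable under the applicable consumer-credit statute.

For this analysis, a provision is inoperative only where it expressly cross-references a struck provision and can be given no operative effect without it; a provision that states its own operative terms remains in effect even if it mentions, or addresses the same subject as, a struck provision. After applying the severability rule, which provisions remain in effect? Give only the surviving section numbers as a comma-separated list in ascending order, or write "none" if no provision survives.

Paragraph 1 is struck. Paragraph 2 has no operative effect of its own apart from Paragraph 1 and is therefore inoperative. Paragraph 3 has no operative effect of its own apart from Paragraph 1 and is therefore inoperative. The only function of Paragraph 4 is the acknowledgement condition for Paragraph 1, so it cannot stand once Paragraph 1 is removed. Paragraph 6 operates only by reference to Paragraph 3, so it falls with Paragraph 3. Paragraph 8 has no operative effect of its own apart from Paragraph 4 and is therefore inoperative. Paragraph 7 makes Paragraph 2 an essential term, and Paragraph 2 has been rendered inoperative by the cascade; under Paragraph 7, the entire Agreement is therefore void. No provision of the Agreement survives.

none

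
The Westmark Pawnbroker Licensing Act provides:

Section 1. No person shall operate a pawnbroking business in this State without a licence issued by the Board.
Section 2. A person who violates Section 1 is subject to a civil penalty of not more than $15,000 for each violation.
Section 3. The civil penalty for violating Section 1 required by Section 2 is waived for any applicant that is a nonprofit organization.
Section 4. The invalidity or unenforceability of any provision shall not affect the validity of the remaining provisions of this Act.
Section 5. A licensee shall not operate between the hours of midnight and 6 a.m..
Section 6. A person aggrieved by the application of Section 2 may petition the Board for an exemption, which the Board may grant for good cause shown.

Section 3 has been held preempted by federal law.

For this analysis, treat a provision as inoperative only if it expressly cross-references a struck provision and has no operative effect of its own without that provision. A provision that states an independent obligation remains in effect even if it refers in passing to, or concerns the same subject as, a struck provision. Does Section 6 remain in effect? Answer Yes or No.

Yes

Section 3 is struck. Nothing else in the Act is defined by reference to Section 3. Under the severability clause in Section 4, the remaining provisions continue in force. That leaves Section 1, Section 2, Section 4, Section 5, and Section 6 in effect. Section 6 is among the surviving provisions, so the answer is yes.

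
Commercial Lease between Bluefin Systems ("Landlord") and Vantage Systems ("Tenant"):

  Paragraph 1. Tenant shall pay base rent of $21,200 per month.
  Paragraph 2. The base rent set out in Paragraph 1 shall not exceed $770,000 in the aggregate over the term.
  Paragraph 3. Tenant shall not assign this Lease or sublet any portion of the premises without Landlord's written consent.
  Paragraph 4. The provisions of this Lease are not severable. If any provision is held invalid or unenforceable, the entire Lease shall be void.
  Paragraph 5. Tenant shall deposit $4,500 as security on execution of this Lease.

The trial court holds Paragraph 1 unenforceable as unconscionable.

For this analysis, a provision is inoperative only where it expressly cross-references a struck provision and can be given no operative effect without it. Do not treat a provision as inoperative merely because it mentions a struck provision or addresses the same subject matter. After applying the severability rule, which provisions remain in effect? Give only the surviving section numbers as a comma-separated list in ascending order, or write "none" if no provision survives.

Paragraph 1 is struck. Paragraph 2 has no operative effect of its own apart from Paragraph 1 and is therefore inoperative. Paragraph 4 provides that the Lease is not severable, so the invalidity of any one provision voids the entire Lease. No provision of the Lease survives.

none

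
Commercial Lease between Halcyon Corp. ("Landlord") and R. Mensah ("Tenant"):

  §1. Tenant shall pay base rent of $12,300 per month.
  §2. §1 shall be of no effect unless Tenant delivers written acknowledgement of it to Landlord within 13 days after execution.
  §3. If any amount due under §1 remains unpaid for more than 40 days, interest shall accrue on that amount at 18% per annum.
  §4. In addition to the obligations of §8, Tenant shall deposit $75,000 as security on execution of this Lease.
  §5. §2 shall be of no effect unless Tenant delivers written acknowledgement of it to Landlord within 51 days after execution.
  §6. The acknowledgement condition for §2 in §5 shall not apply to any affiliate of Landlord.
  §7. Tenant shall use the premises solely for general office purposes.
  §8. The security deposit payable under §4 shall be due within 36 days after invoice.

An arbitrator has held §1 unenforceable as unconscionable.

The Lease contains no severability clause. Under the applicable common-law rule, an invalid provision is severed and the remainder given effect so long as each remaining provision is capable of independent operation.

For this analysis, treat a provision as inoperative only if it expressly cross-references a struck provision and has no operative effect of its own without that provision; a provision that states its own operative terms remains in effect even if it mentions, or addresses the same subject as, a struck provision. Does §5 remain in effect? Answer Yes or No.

§1 is struck. §2 merely fixes the acknowledgement condition for §1; with §1 gone it has nothing to operate on and falls away. §3 does nothing except set the default interest on the base rent by reference to §1; with §1 gone it has no independent effect and is inoperative. §5 operates only by reference to §2, so it falls with §2. §6 has no operative effect of its own apart from §5 and is therefore inoperative. Under the stated default rule, only provisions that cannot operate independently fall away; the rest are enforced. That leaves §4, §7, and §8 in effect. §5 is among the inoperative provisions, so the answer is no.

No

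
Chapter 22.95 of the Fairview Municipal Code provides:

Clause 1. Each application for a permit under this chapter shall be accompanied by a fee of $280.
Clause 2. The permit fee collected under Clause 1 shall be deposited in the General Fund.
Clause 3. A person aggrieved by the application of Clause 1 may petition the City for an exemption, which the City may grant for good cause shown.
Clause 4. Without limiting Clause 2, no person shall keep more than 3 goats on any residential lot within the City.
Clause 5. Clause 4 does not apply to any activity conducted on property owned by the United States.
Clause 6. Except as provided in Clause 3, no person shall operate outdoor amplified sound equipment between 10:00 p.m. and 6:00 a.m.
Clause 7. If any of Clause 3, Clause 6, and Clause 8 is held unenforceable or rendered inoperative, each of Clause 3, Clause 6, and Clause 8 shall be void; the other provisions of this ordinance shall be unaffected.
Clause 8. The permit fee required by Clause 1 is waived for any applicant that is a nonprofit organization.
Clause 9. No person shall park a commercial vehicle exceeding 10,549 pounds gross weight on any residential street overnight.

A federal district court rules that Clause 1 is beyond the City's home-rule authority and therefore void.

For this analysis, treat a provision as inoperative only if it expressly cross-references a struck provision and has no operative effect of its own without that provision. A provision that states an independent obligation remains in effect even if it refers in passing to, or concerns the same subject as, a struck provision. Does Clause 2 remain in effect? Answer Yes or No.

Clause 1 is struck. The whole of Clause 2 is the disposition of the permit fee, defined by reference to Clause 1, so Clause 2 cannot stand once Clause 1 is removed. Clause 3 merely fixes the exemption procedure for Clause 1; with Clause 1 gone it has nothing to operate on and falls away. Clause 8 operates only by reference to Clause 1, so it falls with Clause 1. Although Clause 4 refers to Clause 2, its operative terms do not depend on Clause 2, so it remains in effect. Clause 7 declares Clause 3, Clause 6, and Clause 8 mutually dependent; since one of them has fallen, all of them are of no effect. That brings down Clause 6 as well. The remainder continues in force under Clause 7. That leaves Clause 4, Clause 5, Clause 7, and Clause 9 in effect. Clause 2 is among the inoperative provisions, so the answer is no.

No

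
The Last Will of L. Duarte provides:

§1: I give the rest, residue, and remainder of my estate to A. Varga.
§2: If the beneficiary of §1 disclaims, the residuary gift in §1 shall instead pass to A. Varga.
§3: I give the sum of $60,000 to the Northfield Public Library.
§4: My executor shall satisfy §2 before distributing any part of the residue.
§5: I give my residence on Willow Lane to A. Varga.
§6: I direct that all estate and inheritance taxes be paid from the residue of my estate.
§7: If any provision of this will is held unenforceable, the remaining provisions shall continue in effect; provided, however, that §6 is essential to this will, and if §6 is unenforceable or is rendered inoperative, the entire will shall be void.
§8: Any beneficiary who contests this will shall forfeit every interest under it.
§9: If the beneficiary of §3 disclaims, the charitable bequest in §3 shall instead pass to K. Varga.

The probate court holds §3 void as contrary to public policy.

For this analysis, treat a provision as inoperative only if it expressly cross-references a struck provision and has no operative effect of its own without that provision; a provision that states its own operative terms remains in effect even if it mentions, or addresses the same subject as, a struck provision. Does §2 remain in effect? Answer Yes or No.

Yes

§3 is struck. The only function of §9 is the alternative disposition for §3, so it cannot stand once §3 is removed. §7 makes §6 an essential term, but §6 is unaffected, so the severability proviso in §7 preserves the remaining provisions. §1, §2, §4, §5, §6, §7, and §8 remain in effect. §2 is among the surviving provisions, so the answer is yes.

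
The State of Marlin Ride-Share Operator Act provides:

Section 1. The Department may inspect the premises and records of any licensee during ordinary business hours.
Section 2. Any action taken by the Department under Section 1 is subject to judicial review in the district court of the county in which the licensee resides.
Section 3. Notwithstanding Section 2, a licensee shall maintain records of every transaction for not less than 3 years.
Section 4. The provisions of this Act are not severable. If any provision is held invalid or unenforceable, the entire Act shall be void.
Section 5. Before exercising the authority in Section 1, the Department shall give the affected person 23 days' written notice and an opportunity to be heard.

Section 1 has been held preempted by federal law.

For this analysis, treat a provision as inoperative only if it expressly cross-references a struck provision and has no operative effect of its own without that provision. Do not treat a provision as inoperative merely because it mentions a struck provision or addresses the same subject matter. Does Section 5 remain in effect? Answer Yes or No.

Section 1 is struck. The only function of Section 2 is the judicial-review right for Section 1, so it cannot stand once Section 1 is removed. Section 5 has no operative effect of its own apart from Section 1 and is therefore inoperative. Section 4 provides that the Act is not severable, so the invalidity of any one provision voids the entire Act. No provision of the Act survives. Section 5 is among the inoperative provisions, so the answer is no.

No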